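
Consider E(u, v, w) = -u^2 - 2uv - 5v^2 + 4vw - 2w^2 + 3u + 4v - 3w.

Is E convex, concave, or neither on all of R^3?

concave

E is quadratic, so its Hessian is the constant matrix H = [[-2, -2, 0], [-2, -10, 4], [0, 4, -4]].
Leading principal minors: -2, 16, -32.
Signs alternate −, +, − ⇒ H ≺ 0 ⇒ concave.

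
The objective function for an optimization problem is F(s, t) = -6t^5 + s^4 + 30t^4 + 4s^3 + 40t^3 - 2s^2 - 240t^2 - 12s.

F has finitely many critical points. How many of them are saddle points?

6

F separates as a function of s plus a function of t, so ∇F=0 decouples.
∂F/∂s = 4(s - 1)(s + 1)(s + 3) = 0 at s ∈ {-3, -1, 1}; ∂F/∂t = -30t(t - 4)(t - 2)(t + 2) = 0 at t ∈ {-2, 0, 2, 4}.
The Hessian is diagonal: diag(F_ss, F_tt). Second derivatives: F_ss(-3)=32, F_ss(-1)=-16, F_ss(1)=32; F_tt(-2)=1440, F_tt(0)=-480, F_tt(2)=480, F_tt(4)=-1440.
Saddle points occur where the two diagonal entries have opposite signs: (-3, 0), (-3, 4), (-1, -2), (-1, 2), (1, 0), (1, 4). Count: 6.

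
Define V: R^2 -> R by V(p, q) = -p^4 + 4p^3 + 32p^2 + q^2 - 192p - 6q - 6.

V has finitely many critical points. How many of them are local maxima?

0

V separates as a function of p plus a function of q, so ∇V=0 decouples.
∂V/∂p = -4(p - 4)(p - 3)(p + 4) = 0 at p ∈ {-4, 3, 4}; ∂V/∂q = 2(q - 3) = 0 at q ∈ {3}.
The Hessian is diagonal: diag(V_pp, V_qq). Second derivatives: V_pp(-4)=-224, V_pp(3)=28, V_pp(4)=-32; V_qq(3)=2.
Local maxima occur where both diagonal entries negative: none. Count: 0.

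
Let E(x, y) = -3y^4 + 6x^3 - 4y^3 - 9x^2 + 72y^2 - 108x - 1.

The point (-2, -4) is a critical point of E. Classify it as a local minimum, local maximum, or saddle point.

The mixed partial ∂²E/∂x∂y is 0, so the Hessian at any point is diag(E_xx, E_yy) = diag(18(2x - 1), 12(-3y^2 - 2y + 12)).
At (-2, -4): H = diag(-90, -336).
Both eigenvalues are negative, so H is negative definite: a local maximum.

local maximum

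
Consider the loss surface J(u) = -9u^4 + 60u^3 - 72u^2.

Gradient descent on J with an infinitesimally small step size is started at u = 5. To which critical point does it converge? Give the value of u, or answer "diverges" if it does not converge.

diverges

J'(u) = -36u(u - 4)(u - 1), so J'(5) = -720.
Gradient descent moves in the -J' direction, i.e. u is increasing.
There is no critical point above u=5, and J' keeps the same sign, so the iterate runs off to +∞.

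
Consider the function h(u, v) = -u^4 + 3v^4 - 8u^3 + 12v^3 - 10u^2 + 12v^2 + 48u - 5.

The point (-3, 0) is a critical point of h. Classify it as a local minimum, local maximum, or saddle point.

The mixed partial ∂²h/∂u∂v is 0, so the Hessian at any point is diag(h_uu, h_vv) = diag(-4(3u^2 + 12u + 5), 12(3v^2 + 6v + 2)).
At (-3, 0): H = diag(16, 24).
Both eigenvalues are positive, so H is positive definite: a local minimum.

local minimum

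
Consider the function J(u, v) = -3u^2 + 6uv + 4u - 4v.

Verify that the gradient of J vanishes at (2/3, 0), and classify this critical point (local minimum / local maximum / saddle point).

∇J = (-6u + 6v + 4, 6u - 4); substituting (2/3, 0) gives ∇J = (0, 0), so (2/3, 0) is indeed a critical point.
The Hessian of J is constant: H = [[-6, 6], [6, 0]].
det(H) = (-6)·0 − 6² = -36.
Since det(H) < 0, H is indefinite and the critical point is a saddle point.

saddle point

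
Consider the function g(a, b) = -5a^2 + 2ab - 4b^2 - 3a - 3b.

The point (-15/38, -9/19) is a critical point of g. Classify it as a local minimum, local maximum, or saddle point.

local maximum

The Hessian of g is constant: H = [[-10, 2], [2, -8]].
det(H) = (-10)·(-8) − 2² = 76.
det(H) > 0 and tr(H) = -18 < 0, so H is negative definite and the point is a local maximum.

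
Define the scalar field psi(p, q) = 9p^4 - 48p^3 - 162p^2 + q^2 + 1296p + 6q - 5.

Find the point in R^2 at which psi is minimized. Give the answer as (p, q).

(-3, -3)

psi(p,q) separates as A(p) + B(q) − 5, so its minimum is min A + min B − 5.
A'(p) = 36(p - 4)(p - 3)(p + 3) vanishes at p ∈ {-3, 3, 4}; B'(q) = 2q + 6 vanishes at q ∈ {-3}.
Local minima of A (where A''>0): A(-3)=-3321, A(4)=1824. Local minima of B: B(-3)=-9.
So the global minimum of psi is A(-3) + B(-3) − 5 = -3321 − 9 − 5 = -3335, attained at (-3, -3).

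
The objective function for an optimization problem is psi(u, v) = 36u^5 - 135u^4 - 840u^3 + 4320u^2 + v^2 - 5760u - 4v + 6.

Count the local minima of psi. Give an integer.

psi separates as a function of u plus a function of v, so ∇psi=0 decouples.
∂psi/∂u = 180(u - 4)(u - 2)(u - 1)(u + 4) = 0 at u ∈ {-4, 1, 2, 4}; ∂psi/∂v = 2(v - 2) = 0 at v ∈ {2}.
The Hessian is diagonal: diag(psi_uu, psi_vv). Second derivatives: psi_uu(-4)=-43200, psi_uu(1)=2700, psi_uu(2)=-2160, psi_uu(4)=8640; psi_vv(2)=2.
Local minima occur where both diagonal entries positive: (1, 2), (4, 2). Count: 2.

2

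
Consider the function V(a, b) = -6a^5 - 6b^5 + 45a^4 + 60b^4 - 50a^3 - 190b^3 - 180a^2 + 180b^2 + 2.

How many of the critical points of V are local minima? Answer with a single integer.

V separates as a function of a plus a function of b, so ∇V=0 decouples.
∂V/∂a = -30a(a - 4)(a - 3)(a + 1) = 0 at a ∈ {-1, 0, 3, 4}; ∂V/∂b = -30b(b - 4)(b - 3)(b - 1) = 0 at b ∈ {0, 1, 3, 4}.
The Hessian is diagonal: diag(V_aa, V_bb). Second derivatives: V_aa(-1)=600, V_aa(0)=-360, V_aa(3)=360, V_aa(4)=-600; V_bb(0)=360, V_bb(1)=-180, V_bb(3)=180, V_bb(4)=-360.
Local minima occur where both diagonal entries positive: (-1, 0), (-1, 3), (3, 0), (3, 3). Count: 4.

4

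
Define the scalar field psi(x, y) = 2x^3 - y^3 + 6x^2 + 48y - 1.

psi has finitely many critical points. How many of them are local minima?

1

psi separates as a function of x plus a function of y, so ∇psi=0 decouples.
∂psi/∂x = 6x(x + 2) = 0 at x ∈ {-2, 0}; ∂psi/∂y = -3(y - 4)(y + 4) = 0 at y ∈ {-4, 4}.
The Hessian is diagonal: diag(psi_xx, psi_yy). Second derivatives: psi_xx(-2)=-12, psi_xx(0)=12; psi_yy(-4)=24, psi_yy(4)=-24.
Local minima occur where both diagonal entries positive: (0, -4). Count: 1.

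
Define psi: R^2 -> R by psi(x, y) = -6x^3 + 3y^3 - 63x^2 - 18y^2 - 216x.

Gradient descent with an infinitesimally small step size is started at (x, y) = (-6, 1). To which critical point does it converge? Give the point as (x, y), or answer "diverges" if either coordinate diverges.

(-4, 4)

psi is separable, so gradient descent decouples: x follows -∂psi/∂x, y follows -∂psi/∂y.
∂psi/∂x = -18(x + 3)(x + 4); at x=-6 this is -108, so x increases.
∂psi/∂y = 9y(y - 4); at y=1 this is -27, so y increases.
x converges to its nearest critical value -4 (a local min of the x-part); y converges to 4. The iterate converges to (-4, 4).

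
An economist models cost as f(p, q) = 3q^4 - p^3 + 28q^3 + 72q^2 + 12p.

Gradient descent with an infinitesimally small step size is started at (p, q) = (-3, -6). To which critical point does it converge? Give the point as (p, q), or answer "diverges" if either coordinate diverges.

(-2, -4)

f is separable, so gradient descent decouples: p follows -∂f/∂p, q follows -∂f/∂q.
∂f/∂p = -3(p - 2)(p + 2); at p=-3 this is -15, so p increases.
∂f/∂q = 12q(q + 3)(q + 4); at q=-6 this is -432, so q increases.
p converges to its nearest critical value -2 (a local min of the p-part); q converges to -4. The iterate converges to (-2, -4).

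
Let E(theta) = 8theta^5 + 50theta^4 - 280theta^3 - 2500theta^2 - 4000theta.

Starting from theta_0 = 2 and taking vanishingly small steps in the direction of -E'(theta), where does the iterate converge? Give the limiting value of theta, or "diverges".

5

E'(theta) = 40(theta - 5)(theta + 1)(theta + 4)(theta + 5), so E'(2) = -15120.
Gradient descent moves in the -E' direction, i.e. theta is increasing.
The nearest critical point in that direction is theta = 5, where E'' = 21600 > 0 (a local minimum). The iterate converges there.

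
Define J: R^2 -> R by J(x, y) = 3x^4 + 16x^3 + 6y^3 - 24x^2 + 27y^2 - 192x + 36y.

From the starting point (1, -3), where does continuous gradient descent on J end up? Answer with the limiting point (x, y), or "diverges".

J is separable, so gradient descent decouples: x follows -∂J/∂x, y follows -∂J/∂y.
∂J/∂x = 12(x - 2)(x + 2)(x + 4); at x=1 this is -180, so x increases.
∂J/∂y = 18(y + 1)(y + 2); at y=-3 this is 36, so y decreases.
The y-coordinate has no critical point in that direction and runs off to infinity.

diverges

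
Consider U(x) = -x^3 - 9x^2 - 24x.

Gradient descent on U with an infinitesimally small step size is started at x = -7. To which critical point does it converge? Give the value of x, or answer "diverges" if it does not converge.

-4

U'(x) = -3(x + 2)(x + 4), so U'(-7) = -45.
Gradient descent moves in the -U' direction, i.e. x is increasing.
The nearest critical point in that direction is x = -4, where U'' = 6 > 0 (a local minimum). The iterate converges there.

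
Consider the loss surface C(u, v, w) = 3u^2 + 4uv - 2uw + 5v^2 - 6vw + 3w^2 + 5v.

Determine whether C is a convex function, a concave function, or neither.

convex

C is quadratic, so its Hessian is the constant matrix H = [[6, 4, -2], [4, 10, -6], [-2, -6, 6]].
Leading principal minors: 6, 44, 104.
All positive ⇒ H ≻ 0 ⇒ convex.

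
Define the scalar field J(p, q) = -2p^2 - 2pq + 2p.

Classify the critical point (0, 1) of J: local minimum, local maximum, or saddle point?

The Hessian of J is constant: H = [[-4, -2], [-2, 0]].
det(H) = (-4)·0 − (-2)² = -4.
Since det(H) < 0, H is indefinite and the critical point is a saddle point.

saddle point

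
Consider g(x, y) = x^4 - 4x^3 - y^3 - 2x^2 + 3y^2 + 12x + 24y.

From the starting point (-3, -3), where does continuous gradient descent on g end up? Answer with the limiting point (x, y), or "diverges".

g is separable, so gradient descent decouples: x follows -∂g/∂x, y follows -∂g/∂y.
∂g/∂x = 4(x - 3)(x - 1)(x + 1); at x=-3 this is -192, so x increases.
∂g/∂y = -3(y - 4)(y + 2); at y=-3 this is -21, so y increases.
x converges to its nearest critical value -1 (a local min of the x-part); y converges to -2. The iterate converges to (-1, -2).

(-1, -2)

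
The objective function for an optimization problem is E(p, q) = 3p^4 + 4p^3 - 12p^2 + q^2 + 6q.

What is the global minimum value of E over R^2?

E(p,q) separates as A(p) + B(q), so its minimum is min A + min B.
A'(p) = 12p(p - 1)(p + 2) vanishes at p ∈ {-2, 0, 1}; B'(q) = 2q + 6 vanishes at q ∈ {-3}.
Local minima of A (where A''>0): A(-2)=-32, A(1)=-5. Local minima of B: B(-3)=-9.
So the global minimum of E is A(-2) + B(-3) = -32 − 9 = -41, attained at (-2, -3).

-41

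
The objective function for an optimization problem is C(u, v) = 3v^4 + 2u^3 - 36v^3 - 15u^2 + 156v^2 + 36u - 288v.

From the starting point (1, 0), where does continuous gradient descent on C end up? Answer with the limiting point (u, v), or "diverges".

C is separable, so gradient descent decouples: u follows -∂C/∂u, v follows -∂C/∂v.
∂C/∂u = 6(u - 3)(u - 2); at u=1 this is 12, so u decreases.
∂C/∂v = 12(v - 4)(v - 3)(v - 2); at v=0 this is -288, so v increases.
The u-coordinate has no critical point in that direction and runs off to infinity.

diverges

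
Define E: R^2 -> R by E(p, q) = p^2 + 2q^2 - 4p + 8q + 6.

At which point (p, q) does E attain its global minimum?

E(p,q) separates as A(p) + B(q) + 6, so its minimum is min A + min B + 6.
A'(p) = 2p - 4 vanishes at p ∈ {2}; B'(q) = 4q + 8 vanishes at q ∈ {-2}.
Local minima of A (where A''>0): A(2)=-4. Local minima of B: B(-2)=-8.
So the global minimum of E is A(2) + B(-2) + 6 = -4 − 8 + 6 = -6, attained at (2, -2).

(2, -2)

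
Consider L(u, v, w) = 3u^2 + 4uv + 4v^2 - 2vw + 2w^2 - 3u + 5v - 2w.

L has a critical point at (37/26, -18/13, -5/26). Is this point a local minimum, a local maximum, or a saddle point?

local minimum

The Hessian is constant: H = [[6, 4, 0], [4, 8, -2], [0, -2, 4]].
Leading principal minors: Δ₁ = 6, Δ₂ = 32, Δ₃ = 104.
All leading minors are positive, so H is positive definite: a local minimum.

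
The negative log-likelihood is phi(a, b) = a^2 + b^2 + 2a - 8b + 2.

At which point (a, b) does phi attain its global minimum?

phi(a,b) separates as P(a) + Q(b) + 2, so its minimum is min P + min Q + 2.
P'(a) = 2a + 2 vanishes at a ∈ {-1}; Q'(b) = 2b - 8 vanishes at b ∈ {4}.
Local minima of P (where P''>0): P(-1)=-1. Local minima of Q: Q(4)=-16.
So the global minimum of phi is P(-1) + Q(4) + 2 = -1 − 16 + 2 = -15, attained at (-1, 4).

(-1, 4)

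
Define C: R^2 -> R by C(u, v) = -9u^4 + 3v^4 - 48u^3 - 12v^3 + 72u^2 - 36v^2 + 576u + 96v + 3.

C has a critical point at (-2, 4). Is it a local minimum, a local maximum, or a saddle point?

The mixed partial ∂²C/∂u∂v is 0, so the Hessian at any point is diag(C_uu, C_vv) = diag(36(-3u^2 - 8u + 4), 36(v^2 - 2v - 2)).
At (-2, 4): H = diag(288, 216).
Both eigenvalues are positive, so H is positive definite: a local minimum.

local minimum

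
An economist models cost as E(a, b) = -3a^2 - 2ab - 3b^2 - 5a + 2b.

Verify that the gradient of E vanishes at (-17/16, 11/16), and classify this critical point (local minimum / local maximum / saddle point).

local maximum

∇E = (-6a - 2b - 5, -2a - 6b + 2); substituting (-17/16, 11/16) gives ∇E = (0, 0), so (-17/16, 11/16) is indeed a critical point.
The Hessian of E is constant: H = [[-6, -2], [-2, -6]].
det(H) = (-6)·(-6) − (-2)² = 32.
det(H) > 0 and tr(H) = -12 < 0, so H is negative definite and the point is a local maximum.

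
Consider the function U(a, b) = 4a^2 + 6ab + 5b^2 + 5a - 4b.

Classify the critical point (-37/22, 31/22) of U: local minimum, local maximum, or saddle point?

local minimum

The Hessian of U is constant: H = [[8, 6], [6, 10]].
det(H) = 8·10 − 6² = 44.
det(H) > 0 and tr(H) = 18 > 0, so H is positive definite and the point is a local minimum.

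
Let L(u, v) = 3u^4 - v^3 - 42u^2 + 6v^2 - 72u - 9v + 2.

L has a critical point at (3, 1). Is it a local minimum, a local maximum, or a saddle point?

The mixed partial ∂²L/∂u∂v is 0, so the Hessian at any point is diag(L_uu, L_vv) = diag(12(3u^2 - 7), 6(-v + 2)).
At (3, 1): H = diag(240, 6).
Both eigenvalues are positive, so H is positive definite: a local minimum.

local minimum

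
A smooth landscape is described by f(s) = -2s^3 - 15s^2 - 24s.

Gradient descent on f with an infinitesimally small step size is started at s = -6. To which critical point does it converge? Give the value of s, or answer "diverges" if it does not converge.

f'(s) = -6(s + 1)(s + 4), so f'(-6) = -60.
Gradient descent moves in the -f' direction, i.e. s is increasing.
The nearest critical point in that direction is s = -4, where f'' = 18 > 0 (a local minimum). The iterate converges there.

-4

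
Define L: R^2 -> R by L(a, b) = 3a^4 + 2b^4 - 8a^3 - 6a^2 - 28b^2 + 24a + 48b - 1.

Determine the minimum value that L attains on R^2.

L(a,b) separates as P(a) + Q(b) − 1, so its minimum is min P + min Q − 1.
P'(a) = 12(a - 2)(a - 1)(a + 1) vanishes at a ∈ {-1, 1, 2}; Q'(b) = 8(b - 2)(b - 1)(b + 3) vanishes at b ∈ {-3, 1, 2}.
Local minima of P (where P''>0): P(-1)=-19, P(2)=8. Local minima of Q: Q(-3)=-234, Q(2)=16.
So the global minimum of L is P(-1) + Q(-3) − 1 = -19 − 234 − 1 = -254, attained at (-1, -3).

-254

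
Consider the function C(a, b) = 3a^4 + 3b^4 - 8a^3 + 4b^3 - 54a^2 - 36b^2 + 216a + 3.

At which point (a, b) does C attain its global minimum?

C(a,b) separates as P(a) + Q(b) + 3, so its minimum is min P + min Q + 3.
P'(a) = 12(a - 3)(a - 2)(a + 3) vanishes at a ∈ {-3, 2, 3}; Q'(b) = 12b(b - 2)(b + 3) vanishes at b ∈ {-3, 0, 2}.
Local minima of P (where P''>0): P(-3)=-675, P(3)=189. Local minima of Q: Q(-3)=-189, Q(2)=-64.
So the global minimum of C is P(-3) + Q(-3) + 3 = -675 − 189 + 3 = -861, attained at (-3, -3).

(-3, -3)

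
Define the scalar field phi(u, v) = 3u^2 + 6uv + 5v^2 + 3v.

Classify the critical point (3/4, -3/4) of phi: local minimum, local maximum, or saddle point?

The Hessian of phi is constant: H = [[6, 6], [6, 10]].
det(H) = 6·10 − 6² = 24.
det(H) > 0 and tr(H) = 16 > 0, so H is positive definite and the point is a local minimum.

local minimum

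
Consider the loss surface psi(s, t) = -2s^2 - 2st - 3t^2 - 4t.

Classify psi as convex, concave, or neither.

psi is quadratic, so its Hessian is the constant matrix H = [[-4, -2], [-2, -6]].
det(H) = 20, tr(H) = -10.
det(H) > 0 and tr(H) < 0, so H is negative definite everywhere: concave.

concave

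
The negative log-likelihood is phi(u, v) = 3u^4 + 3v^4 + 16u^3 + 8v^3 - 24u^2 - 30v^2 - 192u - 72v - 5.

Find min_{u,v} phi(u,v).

phi(u,v) separates as P(u) + Q(v) − 5, so its minimum is min P + min Q − 5.
P'(u) = 12(u - 2)(u + 2)(u + 4) vanishes at u ∈ {-4, -2, 2}; Q'(v) = 12(v - 2)(v + 1)(v + 3) vanishes at v ∈ {-3, -1, 2}.
Local minima of P (where P''>0): P(-4)=128, P(2)=-304. Local minima of Q: Q(-3)=-27, Q(2)=-152.
So the global minimum of phi is P(2) + Q(2) − 5 = -304 − 152 − 5 = -461, attained at (2, 2).

-461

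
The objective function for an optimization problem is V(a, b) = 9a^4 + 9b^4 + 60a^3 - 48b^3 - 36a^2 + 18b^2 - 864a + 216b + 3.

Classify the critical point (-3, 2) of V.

local maximum

The mixed partial ∂²V/∂a∂b is 0, so the Hessian at any point is diag(V_aa, V_bb) = diag(36(3a^2 + 10a - 2), 36(3b^2 - 8b + 1)).
At (-3, 2): H = diag(-180, -108).
Both eigenvalues are negative, so H is negative definite: a local maximum.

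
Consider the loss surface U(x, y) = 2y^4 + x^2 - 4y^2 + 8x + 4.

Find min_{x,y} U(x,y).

-14

U(x,y) separates as P(x) + Q(y) + 4, so its minimum is min P + min Q + 4.
P'(x) = 2x + 8 vanishes at x ∈ {-4}; Q'(y) = 8y(y - 1)(y + 1) vanishes at y ∈ {-1, 0, 1}.
Local minima of P (where P''>0): P(-4)=-16. Local minima of Q: Q(-1)=-2, Q(1)=-2.
So the global minimum of U is P(-4) + Q(-1) + 4 = -16 − 2 + 4 = -14, attained at (-4, -1).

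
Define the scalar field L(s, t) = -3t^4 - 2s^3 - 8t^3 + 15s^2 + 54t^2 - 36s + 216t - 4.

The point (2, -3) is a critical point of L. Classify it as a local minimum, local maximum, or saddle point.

The mixed partial ∂²L/∂s∂t is 0, so the Hessian at any point is diag(L_ss, L_tt) = diag(6(-2s + 5), 12(-3t^2 - 4t + 9)).
At (2, -3): H = diag(6, -72).
The eigenvalues have opposite signs, so H is indefinite: a saddle point.

saddle point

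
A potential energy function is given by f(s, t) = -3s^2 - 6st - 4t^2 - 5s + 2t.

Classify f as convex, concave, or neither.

f is quadratic, so its Hessian is the constant matrix H = [[-6, -6], [-6, -8]].
det(H) = 12, tr(H) = -14.
det(H) > 0 and tr(H) < 0, so H is negative definite everywhere: concave.

concave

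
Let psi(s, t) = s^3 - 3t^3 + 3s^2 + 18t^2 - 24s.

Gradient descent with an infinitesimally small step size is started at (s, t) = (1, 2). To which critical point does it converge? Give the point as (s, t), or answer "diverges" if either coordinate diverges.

(2, 0)

psi is separable, so gradient descent decouples: s follows -∂psi/∂s, t follows -∂psi/∂t.
∂psi/∂s = 3(s - 2)(s + 4); at s=1 this is -15, so s increases.
∂psi/∂t = -9t(t - 4); at t=2 this is 36, so t decreases.
s converges to its nearest critical value 2 (a local min of the s-part); t converges to 0. The iterate converges to (2, 0).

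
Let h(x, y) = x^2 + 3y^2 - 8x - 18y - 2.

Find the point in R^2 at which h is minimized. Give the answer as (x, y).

(4, 3)

h(x,y) separates as P(x) + Q(y) − 2, so its minimum is min P + min Q − 2.
P'(x) = 2x - 8 vanishes at x ∈ {4}; Q'(y) = 6y - 18 vanishes at y ∈ {3}.
Local minima of P (where P''>0): P(4)=-16. Local minima of Q: Q(3)=-27.
So the global minimum of h is P(4) + Q(3) − 2 = -16 − 27 − 2 = -45, attained at (4, 3).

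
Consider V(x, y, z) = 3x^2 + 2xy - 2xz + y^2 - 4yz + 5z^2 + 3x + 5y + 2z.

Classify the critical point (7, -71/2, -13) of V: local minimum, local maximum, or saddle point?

The Hessian is constant: H = [[6, 2, -2], [2, 2, -4], [-2, -4, 10]].
Leading principal minors: Δ₁ = 6, Δ₂ = 8, Δ₃ = 8.
All leading minors are positive, so H is positive definite: a local minimum.

local minimum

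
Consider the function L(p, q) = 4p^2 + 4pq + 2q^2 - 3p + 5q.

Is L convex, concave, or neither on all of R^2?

L is quadratic, so its Hessian is the constant matrix H = [[8, 4], [4, 4]].
det(H) = 16, tr(H) = 12.
det(H) > 0 and tr(H) > 0, so H is positive definite everywhere: convex.

convex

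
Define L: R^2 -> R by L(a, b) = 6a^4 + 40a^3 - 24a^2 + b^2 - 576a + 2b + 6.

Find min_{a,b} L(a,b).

L(a,b) separates as P(a) + Q(b) + 6, so its minimum is min P + min Q + 6.
P'(a) = 24(a - 2)(a + 3)(a + 4) vanishes at a ∈ {-4, -3, 2}; Q'(b) = 2b + 2 vanishes at b ∈ {-1}.
Local minima of P (where P''>0): P(-4)=896, P(2)=-832. Local minima of Q: Q(-1)=-1.
So the global minimum of L is P(2) + Q(-1) + 6 = -832 − 1 + 6 = -827, attained at (2, -1).

-827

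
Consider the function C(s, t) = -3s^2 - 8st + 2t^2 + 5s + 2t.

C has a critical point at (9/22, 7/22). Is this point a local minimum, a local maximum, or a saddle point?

saddle point

The Hessian of C is constant: H = [[-6, -8], [-8, 4]].
det(H) = (-6)·4 − (-8)² = -88.
Since det(H) < 0, H is indefinite and the critical point is a saddle point.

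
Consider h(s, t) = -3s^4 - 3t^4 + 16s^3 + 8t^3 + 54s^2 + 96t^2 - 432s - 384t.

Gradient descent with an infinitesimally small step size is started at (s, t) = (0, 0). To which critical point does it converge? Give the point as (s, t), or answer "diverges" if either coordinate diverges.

h is separable, so gradient descent decouples: s follows -∂h/∂s, t follows -∂h/∂t.
∂h/∂s = -12(s - 4)(s - 3)(s + 3); at s=0 this is -432, so s increases.
∂h/∂t = -12(t - 4)(t - 2)(t + 4); at t=0 this is -384, so t increases.
s converges to its nearest critical value 3 (a local min of the s-part); t converges to 2. The iterate converges to (3, 2).

(3, 2)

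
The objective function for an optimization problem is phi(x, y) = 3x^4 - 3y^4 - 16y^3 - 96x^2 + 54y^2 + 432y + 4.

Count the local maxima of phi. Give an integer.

phi separates as a function of x plus a function of y, so ∇phi=0 decouples.
∂phi/∂x = 12x(x - 4)(x + 4) = 0 at x ∈ {-4, 0, 4}; ∂phi/∂y = -12(y - 3)(y + 3)(y + 4) = 0 at y ∈ {-4, -3, 3}.
The Hessian is diagonal: diag(phi_xx, phi_yy). Second derivatives: phi_xx(-4)=384, phi_xx(0)=-192, phi_xx(4)=384; phi_yy(-4)=-84, phi_yy(-3)=72, phi_yy(3)=-504.
Local maxima occur where both diagonal entries negative: (0, -4), (0, 3). Count: 2.

2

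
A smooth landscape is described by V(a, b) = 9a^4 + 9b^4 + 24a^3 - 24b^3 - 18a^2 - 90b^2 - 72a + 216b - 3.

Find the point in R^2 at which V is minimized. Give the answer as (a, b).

V(a,b) separates as P(a) + Q(b) − 3, so its minimum is min P + min Q − 3.
P'(a) = 36(a - 1)(a + 1)(a + 2) vanishes at a ∈ {-2, -1, 1}; Q'(b) = 36(b - 3)(b - 1)(b + 2) vanishes at b ∈ {-2, 1, 3}.
Local minima of P (where P''>0): P(-2)=24, P(1)=-57. Local minima of Q: Q(-2)=-456, Q(3)=-81.
So the global minimum of V is P(1) + Q(-2) − 3 = -57 − 456 − 3 = -516, attained at (1, -2).

(1, -2)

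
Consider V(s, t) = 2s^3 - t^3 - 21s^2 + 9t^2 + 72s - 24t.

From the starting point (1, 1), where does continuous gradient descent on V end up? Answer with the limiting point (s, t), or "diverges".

V is separable, so gradient descent decouples: s follows -∂V/∂s, t follows -∂V/∂t.
∂V/∂s = 6(s - 4)(s - 3); at s=1 this is 36, so s decreases.
∂V/∂t = -3(t - 4)(t - 2); at t=1 this is -9, so t increases.
The s-coordinate has no critical point in that direction and runs off to infinity.

diverges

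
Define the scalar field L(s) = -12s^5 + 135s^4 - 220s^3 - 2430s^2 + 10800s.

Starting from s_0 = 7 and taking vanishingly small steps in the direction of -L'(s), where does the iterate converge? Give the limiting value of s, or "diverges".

L'(s) = -60(s - 5)(s - 4)(s - 3)(s + 3), so L'(7) = -14400.
Gradient descent moves in the -L' direction, i.e. s is increasing.
There is no critical point above s=7, and L' keeps the same sign, so the iterate runs off to +∞.

diverges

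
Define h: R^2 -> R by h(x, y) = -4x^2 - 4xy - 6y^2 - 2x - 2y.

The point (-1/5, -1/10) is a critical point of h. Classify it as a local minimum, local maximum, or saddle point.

local maximum

The Hessian of h is constant: H = [[-8, -4], [-4, -12]].
det(H) = (-8)·(-12) − (-4)² = 80.
det(H) > 0 and tr(H) = -20 < 0, so H is negative definite and the point is a local maximum.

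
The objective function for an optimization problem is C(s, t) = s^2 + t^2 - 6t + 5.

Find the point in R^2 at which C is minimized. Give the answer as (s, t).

(0, 3)

C(s,t) separates as P(s) + Q(t) + 5, so its minimum is min P + min Q + 5.
P'(s) = 2s vanishes at s ∈ {0}; Q'(t) = 2(t - 3) vanishes at t ∈ {3}.
Local minima of P (where P''>0): P(0)=0. Local minima of Q: Q(3)=-9.
So the global minimum of C is P(0) + Q(3) + 5 = 0 − 9 + 5 = -4, attained at (0, 3).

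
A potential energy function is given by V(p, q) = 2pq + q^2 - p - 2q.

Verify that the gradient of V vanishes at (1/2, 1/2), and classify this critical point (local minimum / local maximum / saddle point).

saddle point

∇V = (2q - 1, 2p + 2q - 2); substituting (1/2, 1/2) gives ∇V = (0, 0), so (1/2, 1/2) is indeed a critical point.
The Hessian of V is constant: H = [[0, 2], [2, 2]].
det(H) = 0·2 − 2² = -4.
Since det(H) < 0, H is indefinite and the critical point is a saddle point.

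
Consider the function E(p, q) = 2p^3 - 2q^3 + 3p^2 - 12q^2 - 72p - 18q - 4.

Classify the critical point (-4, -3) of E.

The mixed partial ∂²E/∂p∂q is 0, so the Hessian at any point is diag(E_pp, E_qq) = diag(6(2p + 1), -12(q + 2)).
At (-4, -3): H = diag(-42, 12).
The eigenvalues have opposite signs, so H is indefinite: a saddle point.

saddle point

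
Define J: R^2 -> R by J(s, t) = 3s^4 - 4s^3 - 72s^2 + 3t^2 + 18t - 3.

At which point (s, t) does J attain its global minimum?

J(s,t) separates as P(s) + Q(t) − 3, so its minimum is min P + min Q − 3.
P'(s) = 12s(s - 4)(s + 3) vanishes at s ∈ {-3, 0, 4}; Q'(t) = 6(t + 3) vanishes at t ∈ {-3}.
Local minima of P (where P''>0): P(-3)=-297, P(4)=-640. Local minima of Q: Q(-3)=-27.
So the global minimum of J is P(4) + Q(-3) − 3 = -640 − 27 − 3 = -670, attained at (4, -3).

(4, -3)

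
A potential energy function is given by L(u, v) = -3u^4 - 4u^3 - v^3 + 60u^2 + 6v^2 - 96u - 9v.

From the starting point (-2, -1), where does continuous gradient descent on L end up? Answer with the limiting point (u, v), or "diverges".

(1, 1)

L is separable, so gradient descent decouples: u follows -∂L/∂u, v follows -∂L/∂v.
∂L/∂u = -12(u - 2)(u - 1)(u + 4); at u=-2 this is -288, so u increases.
∂L/∂v = -3(v - 3)(v - 1); at v=-1 this is -24, so v increases.
u converges to its nearest critical value 1 (a local min of the u-part); v converges to 1. The iterate converges to (1, 1).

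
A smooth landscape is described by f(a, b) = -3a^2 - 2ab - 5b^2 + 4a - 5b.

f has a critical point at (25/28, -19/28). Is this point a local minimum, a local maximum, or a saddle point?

local maximum

The Hessian of f is constant: H = [[-6, -2], [-2, -10]].
det(H) = (-6)·(-10) − (-2)² = 56.
det(H) > 0 and tr(H) = -16 < 0, so H is negative definite and the point is a local maximum.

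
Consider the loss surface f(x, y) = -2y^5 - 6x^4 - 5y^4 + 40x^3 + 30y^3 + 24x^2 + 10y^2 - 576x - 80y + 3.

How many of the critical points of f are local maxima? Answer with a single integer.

f separates as a function of x plus a function of y, so ∇f=0 decouples.
∂f/∂x = -24(x - 4)(x - 3)(x + 2) = 0 at x ∈ {-2, 3, 4}; ∂f/∂y = -10(y - 2)(y - 1)(y + 1)(y + 4) = 0 at y ∈ {-4, -1, 1, 2}.
The Hessian is diagonal: diag(f_xx, f_yy). Second derivatives: f_xx(-2)=-720, f_xx(3)=120, f_xx(4)=-144; f_yy(-4)=900, f_yy(-1)=-180, f_yy(1)=100, f_yy(2)=-180.
Local maxima occur where both diagonal entries negative: (-2, -1), (-2, 2), (4, -1), (4, 2). Count: 4.

4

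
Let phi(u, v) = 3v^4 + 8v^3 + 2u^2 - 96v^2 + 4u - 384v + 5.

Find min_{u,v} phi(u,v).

phi(u,v) separates as P(u) + Q(v) + 5, so its minimum is min P + min Q + 5.
P'(u) = 4u + 4 vanishes at u ∈ {-1}; Q'(v) = 12(v - 4)(v + 2)(v + 4) vanishes at v ∈ {-4, -2, 4}.
Local minima of P (where P''>0): P(-1)=-2. Local minima of Q: Q(-4)=256, Q(4)=-1792.
So the global minimum of phi is P(-1) + Q(4) + 5 = -2 − 1792 + 5 = -1789, attained at (-1, 4).

-1789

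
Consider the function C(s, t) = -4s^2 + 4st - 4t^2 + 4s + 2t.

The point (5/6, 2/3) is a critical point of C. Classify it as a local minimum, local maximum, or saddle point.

The Hessian of C is constant: H = [[-8, 4], [4, -8]].
det(H) = (-8)·(-8) − 4² = 48.
det(H) > 0 and tr(H) = -16 < 0, so H is negative definite and the point is a local maximum.

local maximum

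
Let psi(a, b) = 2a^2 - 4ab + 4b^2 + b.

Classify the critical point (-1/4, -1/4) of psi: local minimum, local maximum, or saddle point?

The Hessian of psi is constant: H = [[4, -4], [-4, 8]].
det(H) = 4·8 − (-4)² = 16.
det(H) > 0 and tr(H) = 12 > 0, so H is positive definite and the point is a local minimum.

local minimum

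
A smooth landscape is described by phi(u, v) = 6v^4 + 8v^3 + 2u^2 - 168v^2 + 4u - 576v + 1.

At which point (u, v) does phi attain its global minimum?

phi(u,v) separates as P(u) + Q(v) + 1, so its minimum is min P + min Q + 1.
P'(u) = 4u + 4 vanishes at u ∈ {-1}; Q'(v) = 24(v - 4)(v + 2)(v + 3) vanishes at v ∈ {-3, -2, 4}.
Local minima of P (where P''>0): P(-1)=-2. Local minima of Q: Q(-3)=486, Q(4)=-2944.
So the global minimum of phi is P(-1) + Q(4) + 1 = -2 − 2944 + 1 = -2945, attained at (-1, 4).

(-1, 4)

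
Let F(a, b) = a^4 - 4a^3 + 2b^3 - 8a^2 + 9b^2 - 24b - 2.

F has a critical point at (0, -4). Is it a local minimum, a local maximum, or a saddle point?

local maximum

The mixed partial ∂²F/∂a∂b is 0, so the Hessian at any point is diag(F_aa, F_bb) = diag(4(3a^2 - 6a - 4), 6(2b + 3)).
At (0, -4): H = diag(-16, -30).
Both eigenvalues are negative, so H is negative definite: a local maximum.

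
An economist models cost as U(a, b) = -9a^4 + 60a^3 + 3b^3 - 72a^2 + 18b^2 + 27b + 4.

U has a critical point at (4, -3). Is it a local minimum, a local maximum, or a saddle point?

local maximum

The mixed partial ∂²U/∂a∂b is 0, so the Hessian at any point is diag(U_aa, U_bb) = diag(36(-3a^2 + 10a - 4), 18(b + 2)).
At (4, -3): H = diag(-432, -18).
Both eigenvalues are negative, so H is negative definite: a local maximum.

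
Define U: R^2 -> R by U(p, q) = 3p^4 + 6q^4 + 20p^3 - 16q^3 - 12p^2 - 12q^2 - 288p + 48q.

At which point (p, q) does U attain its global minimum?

U(p,q) separates as A(p) + B(q), so its minimum is min A + min B.
A'(p) = 12(p - 2)(p + 3)(p + 4) vanishes at p ∈ {-4, -3, 2}; B'(q) = 24(q - 2)(q - 1)(q + 1) vanishes at q ∈ {-1, 1, 2}.
Local minima of A (where A''>0): A(-4)=448, A(2)=-416. Local minima of B: B(-1)=-38, B(2)=16.
So the global minimum of U is A(2) + B(-1) = -416 − 38 = -454, attained at (2, -1).

(2, -1)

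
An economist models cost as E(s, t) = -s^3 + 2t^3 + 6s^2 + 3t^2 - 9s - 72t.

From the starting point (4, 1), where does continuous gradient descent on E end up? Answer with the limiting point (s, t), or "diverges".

E is separable, so gradient descent decouples: s follows -∂E/∂s, t follows -∂E/∂t.
∂E/∂s = -3(s - 3)(s - 1); at s=4 this is -9, so s increases.
∂E/∂t = 6(t - 3)(t + 4); at t=1 this is -60, so t increases.
The s-coordinate has no critical point in that direction and runs off to infinity.

diverges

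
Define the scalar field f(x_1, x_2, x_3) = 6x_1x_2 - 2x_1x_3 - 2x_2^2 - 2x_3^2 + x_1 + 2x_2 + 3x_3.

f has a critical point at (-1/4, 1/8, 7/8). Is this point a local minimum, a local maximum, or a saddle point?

The Hessian is constant: H = [[0, 6, -2], [6, -4, 0], [-2, 0, -4]].
Leading principal minors: Δ₁ = 0, Δ₂ = -36, Δ₃ = 160.
The minors fit neither the all-positive nor the alternating-sign pattern, so H is indefinite: a saddle point.

saddle point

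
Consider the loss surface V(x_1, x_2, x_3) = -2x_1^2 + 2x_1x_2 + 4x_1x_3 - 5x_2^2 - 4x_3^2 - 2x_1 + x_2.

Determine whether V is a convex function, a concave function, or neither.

concave

V is quadratic, so its Hessian is the constant matrix H = [[-4, 2, 4], [2, -10, 0], [4, 0, -8]].
Leading principal minors: -4, 36, -128.
Signs alternate −, +, − ⇒ H ≺ 0 ⇒ concave.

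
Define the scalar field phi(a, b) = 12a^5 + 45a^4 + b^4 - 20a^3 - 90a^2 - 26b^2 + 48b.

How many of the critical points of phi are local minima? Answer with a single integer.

4

phi separates as a function of a plus a function of b, so ∇phi=0 decouples.
∂phi/∂a = 60a(a - 1)(a + 1)(a + 3) = 0 at a ∈ {-3, -1, 0, 1}; ∂phi/∂b = 4(b - 3)(b - 1)(b + 4) = 0 at b ∈ {-4, 1, 3}.
The Hessian is diagonal: diag(phi_aa, phi_bb). Second derivatives: phi_aa(-3)=-1440, phi_aa(-1)=240, phi_aa(0)=-180, phi_aa(1)=480; phi_bb(-4)=140, phi_bb(1)=-40, phi_bb(3)=56.
Local minima occur where both diagonal entries positive: (-1, -4), (-1, 3), (1, -4), (1, 3). Count: 4.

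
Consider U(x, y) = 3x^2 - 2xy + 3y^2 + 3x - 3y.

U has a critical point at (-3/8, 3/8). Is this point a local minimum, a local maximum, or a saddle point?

The Hessian of U is constant: H = [[6, -2], [-2, 6]].
det(H) = 6·6 − (-2)² = 32.
det(H) > 0 and tr(H) = 12 > 0, so H is positive definite and the point is a local minimum.

local minimum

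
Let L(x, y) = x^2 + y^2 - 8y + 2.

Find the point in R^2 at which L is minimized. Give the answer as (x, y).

(0, 4)

L(x,y) separates as P(x) + Q(y) + 2, so its minimum is min P + min Q + 2.
P'(x) = 2x vanishes at x ∈ {0}; Q'(y) = 2y - 8 vanishes at y ∈ {4}.
Local minima of P (where P''>0): P(0)=0. Local minima of Q: Q(4)=-16.
So the global minimum of L is P(0) + Q(4) + 2 = 0 − 16 + 2 = -14, attained at (0, 4).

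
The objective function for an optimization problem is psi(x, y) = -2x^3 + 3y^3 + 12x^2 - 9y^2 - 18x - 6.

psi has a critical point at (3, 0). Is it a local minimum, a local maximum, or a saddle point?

local maximum

The mixed partial ∂²psi/∂x∂y is 0, so the Hessian at any point is diag(psi_xx, psi_yy) = diag(12(-x + 2), 18(y - 1)).
At (3, 0): H = diag(-12, -18).
Both eigenvalues are negative, so H is negative definite: a local maximum.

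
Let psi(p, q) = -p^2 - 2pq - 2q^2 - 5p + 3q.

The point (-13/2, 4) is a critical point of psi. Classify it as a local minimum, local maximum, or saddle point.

local maximum

The Hessian of psi is constant: H = [[-2, -2], [-2, -4]].
det(H) = (-2)·(-4) − (-2)² = 4.
det(H) > 0 and tr(H) = -6 < 0, so H is negative definite and the point is a local maximum.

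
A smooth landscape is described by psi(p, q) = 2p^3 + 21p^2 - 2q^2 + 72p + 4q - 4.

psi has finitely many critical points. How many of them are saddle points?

psi separates as a function of p plus a function of q, so ∇psi=0 decouples.
∂psi/∂p = 6(p + 3)(p + 4) = 0 at p ∈ {-4, -3}; ∂psi/∂q = -4(q - 1) = 0 at q ∈ {1}.
The Hessian is diagonal: diag(psi_pp, psi_qq). Second derivatives: psi_pp(-4)=-6, psi_pp(-3)=6; psi_qq(1)=-4.
Saddle points occur where the two diagonal entries have opposite signs: (-3, 1). Count: 1.

1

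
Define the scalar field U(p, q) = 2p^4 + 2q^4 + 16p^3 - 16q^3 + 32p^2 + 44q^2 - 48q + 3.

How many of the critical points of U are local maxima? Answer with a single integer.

1

U separates as a function of p plus a function of q, so ∇U=0 decouples.
∂U/∂p = 8p(p + 2)(p + 4) = 0 at p ∈ {-4, -2, 0}; ∂U/∂q = 8(q - 3)(q - 2)(q - 1) = 0 at q ∈ {1, 2, 3}.
The Hessian is diagonal: diag(U_pp, U_qq). Second derivatives: U_pp(-4)=64, U_pp(-2)=-32, U_pp(0)=64; U_qq(1)=16, U_qq(2)=-8, U_qq(3)=16.
Local maxima occur where both diagonal entries negative: (-2, 2). Count: 1.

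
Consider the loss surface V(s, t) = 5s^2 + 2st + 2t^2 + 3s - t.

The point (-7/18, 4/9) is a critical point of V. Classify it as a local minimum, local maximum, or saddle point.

local minimum

The Hessian of V is constant: H = [[10, 2], [2, 4]].
det(H) = 10·4 − 2² = 36.
det(H) > 0 and tr(H) = 14 > 0, so H is positive definite and the point is a local minimum.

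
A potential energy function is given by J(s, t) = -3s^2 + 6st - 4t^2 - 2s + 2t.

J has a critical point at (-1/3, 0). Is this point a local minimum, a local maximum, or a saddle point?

local maximum

The Hessian of J is constant: H = [[-6, 6], [6, -8]].
det(H) = (-6)·(-8) − 6² = 12.
det(H) > 0 and tr(H) = -14 < 0, so H is negative definite and the point is a local maximum.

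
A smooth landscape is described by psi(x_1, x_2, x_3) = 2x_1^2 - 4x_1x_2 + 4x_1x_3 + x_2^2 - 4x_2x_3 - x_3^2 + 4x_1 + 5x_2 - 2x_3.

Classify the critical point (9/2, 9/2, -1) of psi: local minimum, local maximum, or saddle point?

The Hessian is constant: H = [[4, -4, 4], [-4, 2, -4], [4, -4, -2]].
Leading principal minors: Δ₁ = 4, Δ₂ = -8, Δ₃ = 48.
The minors fit neither the all-positive nor the alternating-sign pattern, so H is indefinite: a saddle point.

saddle point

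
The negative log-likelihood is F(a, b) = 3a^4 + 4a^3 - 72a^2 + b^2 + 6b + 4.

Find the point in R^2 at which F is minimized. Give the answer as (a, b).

F(a,b) separates as P(a) + Q(b) + 4, so its minimum is min P + min Q + 4.
P'(a) = 12a(a - 3)(a + 4) vanishes at a ∈ {-4, 0, 3}; Q'(b) = 2b + 6 vanishes at b ∈ {-3}.
Local minima of P (where P''>0): P(-4)=-640, P(3)=-297. Local minima of Q: Q(-3)=-9.
So the global minimum of F is P(-4) + Q(-3) + 4 = -640 − 9 + 4 = -645, attained at (-4, -3).

(-4, -3)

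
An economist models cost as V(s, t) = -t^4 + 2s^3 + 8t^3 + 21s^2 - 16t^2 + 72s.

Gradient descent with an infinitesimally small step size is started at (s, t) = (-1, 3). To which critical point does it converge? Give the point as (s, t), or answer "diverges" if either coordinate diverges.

V is separable, so gradient descent decouples: s follows -∂V/∂s, t follows -∂V/∂t.
∂V/∂s = 6(s + 3)(s + 4); at s=-1 this is 36, so s decreases.
∂V/∂t = -4t(t - 4)(t - 2); at t=3 this is 12, so t decreases.
s converges to its nearest critical value -3 (a local min of the s-part); t converges to 2. The iterate converges to (-3, 2).

(-3, 2)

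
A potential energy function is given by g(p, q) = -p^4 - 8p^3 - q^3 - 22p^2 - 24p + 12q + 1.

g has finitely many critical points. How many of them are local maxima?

g separates as a function of p plus a function of q, so ∇g=0 decouples.
∂g/∂p = -4(p + 1)(p + 2)(p + 3) = 0 at p ∈ {-3, -2, -1}; ∂g/∂q = -3(q - 2)(q + 2) = 0 at q ∈ {-2, 2}.
The Hessian is diagonal: diag(g_pp, g_qq). Second derivatives: g_pp(-3)=-8, g_pp(-2)=4, g_pp(-1)=-8; g_qq(-2)=12, g_qq(2)=-12.
Local maxima occur where both diagonal entries negative: (-3, 2), (-1, 2). Count: 2.

2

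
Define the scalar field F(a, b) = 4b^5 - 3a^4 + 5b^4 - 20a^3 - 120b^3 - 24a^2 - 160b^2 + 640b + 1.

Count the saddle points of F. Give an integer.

6

F separates as a function of a plus a function of b, so ∇F=0 decouples.
∂F/∂a = -12a(a + 1)(a + 4) = 0 at a ∈ {-4, -1, 0}; ∂F/∂b = 20(b - 4)(b - 1)(b + 2)(b + 4) = 0 at b ∈ {-4, -2, 1, 4}.
The Hessian is diagonal: diag(F_aa, F_bb). Second derivatives: F_aa(-4)=-144, F_aa(-1)=36, F_aa(0)=-48; F_bb(-4)=-1600, F_bb(-2)=720, F_bb(1)=-900, F_bb(4)=2880.
Saddle points occur where the two diagonal entries have opposite signs: (-4, -2), (-4, 4), (-1, -4), (-1, 1), (0, -2), (0, 4). Count: 6.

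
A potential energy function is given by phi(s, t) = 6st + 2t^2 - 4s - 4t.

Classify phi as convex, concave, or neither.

phi is quadratic, so its Hessian is the constant matrix H = [[0, 6], [6, 4]].
det(H) = -36, tr(H) = 4.
det(H) < 0, so H is indefinite: neither convex nor concave.

neither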